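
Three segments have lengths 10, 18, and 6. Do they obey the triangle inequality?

The longest side is 18. The other two sides sum to 6 + 10 = 16.
Since 16 ≤ 18, the two shorter sides cannot reach around to close the triangle.

No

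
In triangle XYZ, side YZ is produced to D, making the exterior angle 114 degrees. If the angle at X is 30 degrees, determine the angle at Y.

By the exterior angle theorem: exterior angle = sum of remote interior angles.
114 = 30 + angle Y
angle Y = 114 - 30 = 84 degrees

84 degrees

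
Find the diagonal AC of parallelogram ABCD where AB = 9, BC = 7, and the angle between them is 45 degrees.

The diagonal of a parallelogram can be found by treating two adjacent sides and the diagonal as a triangle.
Applying the law of cosines with sides 9, 7 and included angle 45°:
d^2 = 81 + 49 - 126*cos(45°) = 130 - 63*sqrt(2)
d = sqrt(130 - 63*sqrt(2))

sqrt(130 - 63*sqrt(2))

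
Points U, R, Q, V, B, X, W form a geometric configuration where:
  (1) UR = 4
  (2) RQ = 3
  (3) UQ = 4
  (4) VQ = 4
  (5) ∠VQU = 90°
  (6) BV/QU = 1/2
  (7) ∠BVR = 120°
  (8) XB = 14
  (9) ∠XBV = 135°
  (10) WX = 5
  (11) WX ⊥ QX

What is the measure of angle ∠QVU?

Step 1: By the law of cosines on triangle VQU: VU² = 4² + 4² − 2·4·4·cos(90°) = 32, so VU = 4·√2.
Step 2: By the inverse law of cosines on triangle QVU: cos(∠QVU) = (4² + (4·√2)² − 4²) / (2·4·4·√2) = 32/45.25 = 0.7071, so ∠QVU = 45°.

Therefore, the measure of angle ∠QVU = 45°.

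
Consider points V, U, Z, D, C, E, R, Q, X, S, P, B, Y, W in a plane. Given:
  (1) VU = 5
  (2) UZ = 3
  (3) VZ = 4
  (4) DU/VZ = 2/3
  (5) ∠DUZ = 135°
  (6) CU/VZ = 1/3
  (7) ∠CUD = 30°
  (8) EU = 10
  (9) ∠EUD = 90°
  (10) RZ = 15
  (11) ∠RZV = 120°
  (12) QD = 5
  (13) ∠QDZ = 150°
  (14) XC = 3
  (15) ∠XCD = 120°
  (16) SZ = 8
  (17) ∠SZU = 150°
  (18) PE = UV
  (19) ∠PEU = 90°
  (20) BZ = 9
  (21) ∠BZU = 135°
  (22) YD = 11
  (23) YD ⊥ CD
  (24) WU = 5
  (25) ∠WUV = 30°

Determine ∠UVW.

Step 1: By the law of cosines on triangle VUW: VW² = 5² + 5² − 2·5·5·cos(30°) = 6.7, so VW ≈ 2.59.
Step 2: By the inverse law of cosines on triangle UVW: cos(∠UVW) = (5² + 2.59² − 5²) / (2·5·2.59) = 6.7/25.88 = 0.2588, so ∠UVW = 75°.

Therefore, the measure of angle ∠UVW = 75°.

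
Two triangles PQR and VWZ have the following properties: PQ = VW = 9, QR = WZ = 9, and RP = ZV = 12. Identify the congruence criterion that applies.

Consider the given information: PQ = VW = 9, QR = WZ = 9, and RP = ZV = 12
This is not SAS or HL: SAS requires two sides and the included angle between them. HL only applies to right triangles with matching hypotenuse and leg.
The correct criterion is SSS. All three pairs of corresponding sides are equal (Side-Side-Side).

SSS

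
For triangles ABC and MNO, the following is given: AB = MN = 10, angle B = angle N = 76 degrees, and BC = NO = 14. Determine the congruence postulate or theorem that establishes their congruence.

The given information provides:
AB = MN = 10, angle B = angle N = 76 degrees, and BC = NO = 14
This matches the SAS congruence theorem.
Two pairs of corresponding sides and the included angle are equal (Side-Angle-Side).

SAS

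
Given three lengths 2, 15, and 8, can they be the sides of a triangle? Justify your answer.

No.
The triangle inequality is violated: 2 + 8 = 10 ≤ 15.
These lengths cannot form a triangle.

No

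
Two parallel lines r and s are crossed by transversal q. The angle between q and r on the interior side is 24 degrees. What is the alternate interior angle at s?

Alternate interior angles are equal: 24 degrees.

24 degrees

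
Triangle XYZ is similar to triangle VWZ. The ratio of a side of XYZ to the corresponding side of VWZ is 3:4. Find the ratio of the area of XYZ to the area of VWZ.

The ratio of areas of similar triangles equals the square of the side ratio.
Side ratio = 3:4
Area ratio = (3/4)^2 = 9/16 = 9:16

9:16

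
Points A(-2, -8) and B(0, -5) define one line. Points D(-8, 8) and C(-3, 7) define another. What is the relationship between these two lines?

Slope of line 1: m1 = (-5 - -8)/(0 - -2) = 3/2 = 3/2
Slope of line 2: m2 = (7 - 8)/(-3 - -8) = -1/5 = -1/5
m1 != m2 (3/2 != -1/5), so not parallel.
m1 * m2 = (3/2) * (-1/5) = -3/10 != -1, so not perpendicular.
The lines are neither parallel nor perpendicular.

Neither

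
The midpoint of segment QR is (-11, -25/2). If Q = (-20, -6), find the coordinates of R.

Using the midpoint formula: M = ((x1 + x2)/2, (y1 + y2)/2)
We know M = (-11, -25/2) and Q = (-20, -6)
For x: -11 = (-20 + x2)/2, so x2 = 2*-11 - -20 = -2
For y: -25/2 = (-6 + y2)/2, so y2 = 2*-25/2 - -6 = -19
R = (-2, -19)

(-2, -19)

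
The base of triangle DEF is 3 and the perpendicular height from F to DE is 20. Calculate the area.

Area = (1/2)(3)(20) = 30

30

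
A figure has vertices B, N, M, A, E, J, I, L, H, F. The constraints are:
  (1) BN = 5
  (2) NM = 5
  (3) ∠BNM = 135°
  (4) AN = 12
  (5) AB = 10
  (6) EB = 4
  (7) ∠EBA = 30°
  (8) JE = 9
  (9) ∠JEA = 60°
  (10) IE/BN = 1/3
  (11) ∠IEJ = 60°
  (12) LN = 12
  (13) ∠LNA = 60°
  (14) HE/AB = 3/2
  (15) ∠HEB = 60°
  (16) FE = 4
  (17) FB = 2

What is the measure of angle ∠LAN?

Step 1: By the law of cosines on triangle ANL: AL² = 12² + 12² − 2·12·12·cos(60°) = 144, so AL = 12.
Step 2: By the inverse law of cosines on triangle LAN: cos(∠LAN) = (12² + 12² − 12²) / (2·12·12) = 144/288 = 0.5, so ∠LAN = 60°.

Therefore, the measure of angle ∠LAN = 60°.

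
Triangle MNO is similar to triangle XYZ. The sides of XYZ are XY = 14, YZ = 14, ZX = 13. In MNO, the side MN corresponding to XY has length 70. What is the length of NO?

k = 70/14 = 5. NO = 5 * 14 = 70.

70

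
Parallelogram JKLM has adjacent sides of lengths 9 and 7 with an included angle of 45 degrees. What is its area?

Area = a * b * sin(theta)
Area = 9 * 7 * sin(45 degrees)
Area = 63 * sqrt(2)/2
Area = 63*sqrt(2)/2

63*sqrt(2)/2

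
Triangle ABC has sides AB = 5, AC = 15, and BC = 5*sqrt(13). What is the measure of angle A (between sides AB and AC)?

When all three sides of a triangle are known, the law of cosines can be rearranged to find any angle.
cos(C) = (a² + b² - c²) / (2ab) gives cos(A) = -1/2.
Taking the inverse cosine: A = 120°.

120°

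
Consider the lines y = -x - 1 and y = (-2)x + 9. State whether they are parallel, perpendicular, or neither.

Slope of line 1: m1 = -1
Slope of line 2: m2 = -2
For parallel lines we need equal slopes: -1 != -2.
For perpendicular lines we need m1*m2 = -1: (-1)(-2) = 2 != -1.
Since neither condition holds, the lines are neither parallel nor perpendicular.

Neither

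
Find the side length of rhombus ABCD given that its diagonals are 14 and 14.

Half-diagonals are 7 and 7. side = sqrt(7^2 + 7^2) = sqrt(98) = 7*sqrt(2)

7*sqrt(2)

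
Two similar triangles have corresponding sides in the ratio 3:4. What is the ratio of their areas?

The ratio of areas of similar triangles equals the square of the side ratio.
Side ratio = 3:4
Area ratio = (3/4)^2 = 9/16 = 9:16

9:16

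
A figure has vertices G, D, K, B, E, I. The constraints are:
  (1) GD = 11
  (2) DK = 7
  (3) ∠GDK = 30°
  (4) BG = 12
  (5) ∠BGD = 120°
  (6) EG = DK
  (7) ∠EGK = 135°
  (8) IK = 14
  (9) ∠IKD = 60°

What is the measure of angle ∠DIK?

Step 1: By the law of cosines on triangle IKD: ID² = 14² + 7² − 2·14·7·cos(60°) = 147, so ID = 7·√3.
Step 2: By the inverse law of cosines on triangle DIK: cos(∠DIK) = ((7·√3)² + 14² − 7²) / (2·7·√3·14) = 294/339.48 = 0.866, so ∠DIK = 30°.

Therefore, the measure of angle ∠DIK = 30°.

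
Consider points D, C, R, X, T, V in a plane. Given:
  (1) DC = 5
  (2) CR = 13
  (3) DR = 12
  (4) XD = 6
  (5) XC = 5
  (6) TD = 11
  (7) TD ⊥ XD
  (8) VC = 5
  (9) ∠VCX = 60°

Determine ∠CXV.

Step 1: By the law of cosines on triangle XCV: XV² = 5² + 5² − 2·5·5·cos(60°) = 25, so XV = 5.
Step 2: By the inverse law of cosines on triangle CXV: cos(∠CXV) = (5² + 5² − 5²) / (2·5·5) = 25/50 = 0.5, so ∠CXV = 60°.

Therefore, the measure of angle ∠CXV = 60°.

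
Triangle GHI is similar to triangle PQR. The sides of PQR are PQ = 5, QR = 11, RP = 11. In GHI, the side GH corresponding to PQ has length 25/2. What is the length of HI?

k = 25/2/5 = 5/2. HI = 5/2 * 11 = 55/2.

55/2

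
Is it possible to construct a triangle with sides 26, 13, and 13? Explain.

The longest side is 26. The other two sides sum to 13 + 13 = 26.
Since 26 ≤ 26, the two shorter sides cannot reach around to close the triangle.

No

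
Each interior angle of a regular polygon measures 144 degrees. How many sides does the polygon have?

Exterior angle = 180 - 144 = 36. n = 360 / 36 = 10.

10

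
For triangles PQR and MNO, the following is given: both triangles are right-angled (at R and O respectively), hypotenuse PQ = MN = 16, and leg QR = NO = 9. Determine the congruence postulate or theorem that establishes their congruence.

The given information provides:
both triangles are right-angled (at R and O respectively), hypotenuse PQ = MN = 16, and leg QR = NO = 9
This matches the HL congruence theorem.
The hypotenuse and one leg of two right triangles are equal (Hypotenuse-Leg).

HL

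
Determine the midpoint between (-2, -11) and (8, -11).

M = ((x₁ + x₂)/2, (y₁ + y₂)/2)
= ((-2 + 8)/2, (-11 + -11)/2)
= (6/2, -22/2) = (3, -11)

(3, -11)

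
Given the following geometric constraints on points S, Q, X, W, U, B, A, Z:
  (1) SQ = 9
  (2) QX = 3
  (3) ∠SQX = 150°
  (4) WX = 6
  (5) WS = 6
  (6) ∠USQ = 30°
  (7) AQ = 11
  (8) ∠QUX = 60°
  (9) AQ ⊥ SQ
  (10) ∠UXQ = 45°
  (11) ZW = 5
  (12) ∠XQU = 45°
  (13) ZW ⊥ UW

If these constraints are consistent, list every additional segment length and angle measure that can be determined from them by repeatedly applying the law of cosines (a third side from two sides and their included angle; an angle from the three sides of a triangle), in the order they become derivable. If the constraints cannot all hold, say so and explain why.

These constraints are not satisfiable: (8), (10) and (12) are the three interior angles of triangle QUX, which must sum to 180°, but 60° + 45° + 45° = 150°. No planar figure meets all of them, so nothing further can be derived.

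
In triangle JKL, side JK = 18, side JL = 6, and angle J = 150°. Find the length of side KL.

Law of cosines: KL^2 = 18^2 + 6^2 - 2(18)(6)cos(150°) = 108*sqrt(3) + 360, so KL = 6*sqrt(3*sqrt(3) + 10).

6*sqrt(3*sqrt(3) + 10)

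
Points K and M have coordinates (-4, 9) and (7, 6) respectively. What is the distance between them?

d = sqrt((7 - -4)^2 + (6 - 9)^2)
d = sqrt(11^2 + -3^2)
d = sqrt(121 + 9)
d = sqrt(130)

sqrt(130)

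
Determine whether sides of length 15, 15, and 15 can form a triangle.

Check all three triangle inequalities:
15 + 15 = 30 > 15 ✓
15 + 15 = 30 > 15 ✓
15 + 15 = 30 > 15 ✓
All conditions hold, so these sides form a valid triangle.

Yes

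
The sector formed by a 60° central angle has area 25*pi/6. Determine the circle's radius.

r² = 360 × 25*pi/6 / (π × 60) = 25, so r = 5.

5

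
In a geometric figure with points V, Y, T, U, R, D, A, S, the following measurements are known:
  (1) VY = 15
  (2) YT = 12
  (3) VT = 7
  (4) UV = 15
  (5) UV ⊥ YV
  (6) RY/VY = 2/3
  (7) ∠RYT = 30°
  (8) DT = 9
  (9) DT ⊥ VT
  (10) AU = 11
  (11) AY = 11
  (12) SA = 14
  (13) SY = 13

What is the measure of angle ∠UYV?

Step 1: By the law of cosines on triangle YVU: YU² = 15² + 15² − 2·15·15·cos(90°) = 450, so YU = 15·√2.
Step 2: By the inverse law of cosines on triangle UYV: cos(∠UYV) = ((15·√2)² + 15² − 15²) / (2·15·√2·15) = 450/636.4 = 0.7071, so ∠UYV = 45°.

Therefore, the measure of angle ∠UYV = 45°.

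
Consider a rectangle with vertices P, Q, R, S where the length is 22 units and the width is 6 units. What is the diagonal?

d = sqrt(22^2 + 6^2) = sqrt(520) = 2*sqrt(130)

2*sqrt(130)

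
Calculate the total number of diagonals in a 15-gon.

Total line segments between 15 vertices = C(15,2) = 105.
Subtract the 15 sides: 105 - 15 = 90 diagonals.

90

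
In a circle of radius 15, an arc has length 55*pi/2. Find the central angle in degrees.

The full circumference is 2πr = 30*pi.
The arc is 55*pi/2 / 30*pi = 11/12 of the full circle.
So the central angle = 11/12 × 360° = 330°.

330°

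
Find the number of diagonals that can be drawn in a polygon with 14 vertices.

Total line segments between 14 vertices = C(14,2) = 91.
Subtract the 14 sides: 91 - 14 = 77 diagonals.

77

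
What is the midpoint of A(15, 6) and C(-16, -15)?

M = ((x₁ + x₂)/2, (y₁ + y₂)/2)
= ((15 + -16)/2, (6 + -15)/2)
= (-1/2, -9/2) = (-1/2, -9/2)

(-1/2, -9/2)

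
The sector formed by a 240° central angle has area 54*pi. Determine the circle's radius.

The sector covers 240°/360° = 2/3 of the full circle.
Full circle area = 54*pi / 2/3 = 81*pi.
Since full area = πr², we get r² = 81*pi/π = 81, so r = 9.

9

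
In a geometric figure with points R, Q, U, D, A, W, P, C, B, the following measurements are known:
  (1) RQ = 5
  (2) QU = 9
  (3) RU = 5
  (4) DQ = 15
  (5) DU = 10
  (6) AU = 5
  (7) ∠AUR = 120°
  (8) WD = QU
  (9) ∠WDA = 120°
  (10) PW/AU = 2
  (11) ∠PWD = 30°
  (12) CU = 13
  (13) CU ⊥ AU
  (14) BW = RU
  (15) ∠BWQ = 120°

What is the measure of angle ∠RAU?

Step 1: By the law of cosines on triangle AUR: AR² = 5² + 5² − 2·5·5·cos(120°) = 75, so AR = 5·√3.
Step 2: By the inverse law of cosines on triangle RAU: cos(∠RAU) = ((5·√3)² + 5² − 5²) / (2·5·√3·5) = 75/86.6 = 0.866, so ∠RAU = 30°.

Therefore, the measure of angle ∠RAU = 30°.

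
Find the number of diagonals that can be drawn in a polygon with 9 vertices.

Total line segments between 9 vertices = C(9,2) = 36.
Subtract the 9 sides: 36 - 9 = 27 diagonals.

27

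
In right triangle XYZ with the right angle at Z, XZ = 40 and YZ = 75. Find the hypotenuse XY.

In a right triangle, the square of the hypotenuse equals the sum of the squares of the two legs.
The legs are 40 and 75, so the hypotenuse = sqrt(1600 + 5625) = sqrt(7225) = 85.

85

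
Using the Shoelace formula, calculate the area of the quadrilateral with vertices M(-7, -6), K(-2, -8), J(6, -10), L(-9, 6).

The Shoelace formula works by pairing each vertex with the next (cycling back to the first).
For each pair, compute x_i*y_(i+1) - x_(i+1)*y_i:
  (-7*-8 - -2*-6) = 44
  (-2*-10 - 6*-8) = 68
  (6*6 - -9*-10) = -54
  (-9*-6 - -7*6) = 96
Taking half the absolute value of the total: Area = (1/2)(154) = 77.

77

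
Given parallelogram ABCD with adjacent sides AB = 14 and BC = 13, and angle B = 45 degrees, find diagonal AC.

Law of cosines: d^2 = 14^2 + 13^2 - 2(14)(13)cos(45°) = 365 - 182*sqrt(2), so d = sqrt(365 - 182*sqrt(2)).

sqrt(365 - 182*sqrt(2))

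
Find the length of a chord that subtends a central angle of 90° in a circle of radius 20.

Chord = 2(20) sin(45°) = 20*sqrt(2)

20*sqrt(2)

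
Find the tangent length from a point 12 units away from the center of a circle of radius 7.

Let T be the point of tangency. Then CT ⊥ PT (radius ⊥ tangent).
In right triangle CTP: CP² = CT² + PT²
12² = 7² + PT²
PT² = 95, PT = sqrt(95)

sqrt(95)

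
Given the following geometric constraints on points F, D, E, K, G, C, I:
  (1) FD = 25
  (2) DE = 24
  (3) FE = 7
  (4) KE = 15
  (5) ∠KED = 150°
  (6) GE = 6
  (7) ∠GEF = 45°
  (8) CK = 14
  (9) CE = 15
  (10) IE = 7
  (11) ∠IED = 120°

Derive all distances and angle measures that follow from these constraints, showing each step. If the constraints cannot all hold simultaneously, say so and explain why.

The constraints are consistent.

Step 1: From FE = 7, EG = 6, and ∠FEG = 45°, by the law of cosines:
  FG² = FE² + EG² - 2·FE·EG·cos(45°) = 49 + 36 - 59.4 = 25.6
  FG ≈ 5.06

Step 2: From DE = 24, EK = 15, and ∠DEK = 150°, by the law of cosines:
  DK² = DE² + EK² - 2·DE·EK·cos(150°) = 576 + 225 + 623.5 = 1425
  DK ≈ 37.74

Step 3: From DE = 24, EI = 7, and ∠DEI = 120°, by the law of cosines:
  DI² = DE² + EI² - 2·DE·EI·cos(120°) = 576 + 49 + 168 = 793
  DI ≈ 28.16

Step 4: From FD = 25, FE = 7, DE = 24, by the inverse law of cosines:
  cos(∠DFE) = (FD² + FE² - DE²) / (2·FD·FE)
  ∠DFE = 73.74°

Step 5: From DE = 24, DF = 25, EF = 7, by the inverse law of cosines:
  cos(∠EDF) = (DE² + DF² - EF²) / (2·DE·DF)
  ∠EDF = 16.26°

Step 6: From EC = 15, EK = 15, CK = 14, by the inverse law of cosines:
  cos(∠CEK) = (EC² + EK² - CK²) / (2·EC·EK)
  ∠CEK = 55.64°

Step 7: From ED = 24, EF = 7, DF = 25, by the inverse law of cosines:
  cos(∠DEF) = (ED² + EF² - DF²) / (2·ED·EF)
  ∠DEF = 90°

Step 8: From KC = 14, KE = 15, CE = 15, by the inverse law of cosines:
  cos(∠CKE) = (KC² + KE² - CE²) / (2·KC·KE)
  ∠CKE = 62.18°

Step 9: From CE = 15, CK = 14, EK = 15, by the inverse law of cosines:
  cos(∠ECK) = (CE² + CK² - EK²) / (2·CE·CK)
  ∠ECK = 62.18°

Step 10: From FE = 7, FG = 5.06, EG = 6, by the inverse law of cosines:
  cos(∠EFG) = (FE² + FG² - EG²) / (2·FE·FG)
  ∠EFG = 56.98°

Step 11: From DE = 24, DI = 28.16, EI = 7, by the inverse law of cosines:
  cos(∠EDI) = (DE² + DI² - EI²) / (2·DE·DI)
  ∠EDI = 12.43°

Step 12: From DE = 24, DK = 37.74, EK = 15, by the inverse law of cosines:
  cos(∠EDK) = (DE² + DK² - EK²) / (2·DE·DK)
  ∠EDK = 11.46°

Step 13: From KD = 37.74, KE = 15, DE = 24, by the inverse law of cosines:
  cos(∠DKE) = (KD² + KE² - DE²) / (2·KD·KE)
  ∠DKE = 18.54°

Step 14: From GE = 6, GF = 5.06, EF = 7, by the inverse law of cosines:
  cos(∠EGF) = (GE² + GF² - EF²) / (2·GE·GF)
  ∠EGF = 78.02°

Step 15: From ID = 28.16, IE = 7, DE = 24, by the inverse law of cosines:
  cos(∠DIE) = (ID² + IE² - DE²) / (2·ID·IE)
  ∠DIE = 47.57°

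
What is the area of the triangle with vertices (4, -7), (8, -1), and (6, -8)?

Using the Shoelace formula for a triangle:
Area = (1/2)|x0(y1 - y2) + x1(y2 - y0) + x2(y0 - y1)|
Area = (1/2)|4(-1 - -8) + 8(-8 - -7) + 6(-7 - -1)|
Area = (1/2)|28 + -8 + -36|
Area = (1/2)|-16|
Area = (1/2)(16)
Area = 8

8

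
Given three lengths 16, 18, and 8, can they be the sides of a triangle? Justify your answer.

Check all three triangle inequalities:
16 + 18 = 34 > 8 ✓
16 + 8 = 24 > 18 ✓
18 + 8 = 26 > 16 ✓
All conditions hold, so these sides form a valid triangle.

Yes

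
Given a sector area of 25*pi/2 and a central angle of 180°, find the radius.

r² = 360 × 25*pi/2 / (π × 180) = 25, so r = 5.

5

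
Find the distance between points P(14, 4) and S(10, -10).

d = sqrt((10 - 14)^2 + (-10 - 4)^2)
d = sqrt(-4^2 + -14^2)
d = sqrt(16 + 196)
d = sqrt(212) = 2*sqrt(53)

2*sqrt(53)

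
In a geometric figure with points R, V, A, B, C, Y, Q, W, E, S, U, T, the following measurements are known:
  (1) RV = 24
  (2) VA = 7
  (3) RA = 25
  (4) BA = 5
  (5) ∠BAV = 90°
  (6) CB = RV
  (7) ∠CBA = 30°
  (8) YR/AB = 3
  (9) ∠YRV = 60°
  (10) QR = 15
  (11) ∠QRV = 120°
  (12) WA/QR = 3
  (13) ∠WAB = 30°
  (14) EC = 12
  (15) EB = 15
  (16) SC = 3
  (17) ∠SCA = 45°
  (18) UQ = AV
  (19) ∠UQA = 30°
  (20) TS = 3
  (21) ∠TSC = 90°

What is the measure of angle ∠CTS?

Step 1: By the law of cosines on triangle TSC: TC² = 3² + 3² − 2·3·3·cos(90°) = 18, so TC = 3·√2.
Step 2: By the inverse law of cosines on triangle CTS: cos(∠CTS) = ((3·√2)² + 3² − 3²) / (2·3·√2·3) = 18/25.46 = 0.7071, so ∠CTS = 45°.

Therefore, the measure of angle ∠CTS = 45°.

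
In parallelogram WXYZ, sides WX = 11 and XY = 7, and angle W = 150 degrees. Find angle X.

Consecutive angles are supplementary: angle X = 180 - 150 = 30 degrees.

30 degrees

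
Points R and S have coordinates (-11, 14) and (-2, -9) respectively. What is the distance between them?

d = sqrt((9)^2 + (-23)^2) = sqrt(610)

sqrt(610)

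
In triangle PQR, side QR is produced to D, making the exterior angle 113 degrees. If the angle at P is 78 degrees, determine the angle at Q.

angle Q = 113 - 78 = 35 degrees (exterior angle theorem).

35 degrees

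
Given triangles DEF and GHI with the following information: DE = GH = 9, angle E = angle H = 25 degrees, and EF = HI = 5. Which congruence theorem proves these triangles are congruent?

The given information matches SAS: Two pairs of corresponding sides and the included angle are equal (Side-Angle-Side).

SAS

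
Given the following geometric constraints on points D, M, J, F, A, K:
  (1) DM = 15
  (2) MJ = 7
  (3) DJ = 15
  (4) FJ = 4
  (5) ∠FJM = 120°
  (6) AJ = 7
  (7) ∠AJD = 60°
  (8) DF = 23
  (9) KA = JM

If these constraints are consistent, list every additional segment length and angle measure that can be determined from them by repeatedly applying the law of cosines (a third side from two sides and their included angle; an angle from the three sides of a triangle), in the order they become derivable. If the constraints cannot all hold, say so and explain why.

These constraints are not satisfiable: by the triangle inequality in triangle JDF, (3) DJ = 15 and (4) FJ = 4 force DF ≤ 15 + 4 = 19, but (8) says DF = 23. No planar figure meets all of them, so nothing further can be derived.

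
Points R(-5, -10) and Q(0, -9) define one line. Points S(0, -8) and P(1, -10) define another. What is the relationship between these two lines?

Slope of line 1: m1 = (-9 - -10)/(0 - -5) = 1/5 = 1/5
Slope of line 2: m2 = (-10 - -8)/(1 - 0) = -2/1 = -2
m1 != m2 and m1*m2 = -2/5 != -1. Neither.

Neither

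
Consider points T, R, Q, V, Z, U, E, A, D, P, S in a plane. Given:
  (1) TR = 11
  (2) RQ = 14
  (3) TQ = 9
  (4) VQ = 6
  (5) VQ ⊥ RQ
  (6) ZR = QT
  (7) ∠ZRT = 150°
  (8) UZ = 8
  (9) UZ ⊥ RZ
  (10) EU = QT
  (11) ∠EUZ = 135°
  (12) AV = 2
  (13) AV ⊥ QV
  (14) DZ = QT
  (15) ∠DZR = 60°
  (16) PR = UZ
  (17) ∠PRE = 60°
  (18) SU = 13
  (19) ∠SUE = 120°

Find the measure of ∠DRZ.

From the given relations: ZR = QT = 9; DZ = QT = 9.
Step 1: By the law of cosines on triangle RZD: RD² = 9² + 9² − 2·9·9·cos(60°) = 81, so RD = 9.
Step 2: By the inverse law of cosines on triangle DRZ: cos(∠DRZ) = (9² + 9² − 9²) / (2·9·9) = 81/162 = 0.5, so ∠DRZ = 60°.

Therefore, the measure of angle ∠DRZ = 60°.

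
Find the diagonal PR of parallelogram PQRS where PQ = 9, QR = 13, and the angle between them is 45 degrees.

Law of cosines: d^2 = 9^2 + 13^2 - 2(9)(13)cos(45°) = 250 - 117*sqrt(2), so d = sqrt(250 - 117*sqrt(2)).

sqrt(250 - 117*sqrt(2))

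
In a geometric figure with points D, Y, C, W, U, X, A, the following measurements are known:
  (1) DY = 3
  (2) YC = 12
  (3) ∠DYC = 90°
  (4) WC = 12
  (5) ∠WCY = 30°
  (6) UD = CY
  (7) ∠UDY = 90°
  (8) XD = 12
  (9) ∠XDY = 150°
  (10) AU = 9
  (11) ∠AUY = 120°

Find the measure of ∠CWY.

Step 1: By the law of cosines on triangle WCY: WY² = 12² + 12² − 2·12·12·cos(30°) = 38.58, so WY ≈ 6.21.
Step 2: By the inverse law of cosines on triangle CWY: cos(∠CWY) = (12² + 6.21² − 12²) / (2·12·6.21) = 38.58/149.08 = 0.2588, so ∠CWY = 75°.

Therefore, the measure of angle ∠CWY = 75°.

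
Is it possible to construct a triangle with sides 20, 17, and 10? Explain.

Yes.
The triangle inequality requires that the sum of any two sides exceeds the third.
Here 10 + 17 = 27 > 20, so the condition is met.

Yes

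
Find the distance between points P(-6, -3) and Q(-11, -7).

d = sqrt((-5)^2 + (-4)^2) = sqrt(41)

sqrt(41)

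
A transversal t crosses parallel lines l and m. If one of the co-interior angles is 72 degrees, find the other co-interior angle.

Co-interior angles sum to 180: 180 - 72 = 108 degrees.

108 degrees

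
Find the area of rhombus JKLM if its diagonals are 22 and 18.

Area = (22 * 18) / 2 = 396 / 2 = 198

198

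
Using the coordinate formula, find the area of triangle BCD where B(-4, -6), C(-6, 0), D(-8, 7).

Shoelace: Area = (1/2)|-4(0-7) + -6(7--6) + -8(-6-0)| = (1/2)(2) = 1

1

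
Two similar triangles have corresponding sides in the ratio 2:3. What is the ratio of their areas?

Area ratio = (side ratio)^2 = (2/3)^2 = 4:9.

4:9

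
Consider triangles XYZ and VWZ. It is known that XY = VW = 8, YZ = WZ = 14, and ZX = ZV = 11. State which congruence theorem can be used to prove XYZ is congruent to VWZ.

The given information matches SSS: All three pairs of corresponding sides are equal (Side-Side-Side).

SSS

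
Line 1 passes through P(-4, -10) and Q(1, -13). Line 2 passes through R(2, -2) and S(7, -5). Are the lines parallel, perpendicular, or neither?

Slope of line 1: m1 = (-13 - -10)/(1 - -4) = -3/5 = -3/5
Slope of line 2: m2 = (-5 - -2)/(7 - 2) = -3/5 = -3/5
Since m1 = m2 = -3/5, the lines are parallel.

Parallel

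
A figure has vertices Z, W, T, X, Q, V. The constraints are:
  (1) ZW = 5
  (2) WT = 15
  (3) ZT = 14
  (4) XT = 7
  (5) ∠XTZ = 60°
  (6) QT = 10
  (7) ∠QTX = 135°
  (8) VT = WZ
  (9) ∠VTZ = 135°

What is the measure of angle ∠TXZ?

Step 1: By the law of cosines on triangle XTZ: XZ² = 7² + 14² − 2·7·14·cos(60°) = 147, so XZ = 7·√3.
Step 2: By the inverse law of cosines on triangle TXZ: cos(∠TXZ) = (7² + (7·√3)² − 14²) / (2·7·7·√3) = 0/169.74 = 0, so ∠TXZ = 90°.

Therefore, the measure of angle ∠TXZ = 90°.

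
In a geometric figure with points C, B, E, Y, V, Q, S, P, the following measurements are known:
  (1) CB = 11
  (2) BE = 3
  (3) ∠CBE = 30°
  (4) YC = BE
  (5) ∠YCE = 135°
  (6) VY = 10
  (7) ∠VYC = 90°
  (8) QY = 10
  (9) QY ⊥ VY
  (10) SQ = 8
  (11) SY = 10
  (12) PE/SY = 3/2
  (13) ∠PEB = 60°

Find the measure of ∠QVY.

Step 1: By the law of cosines on triangle VYQ: VQ² = 10² + 10² − 2·10·10·cos(90°) = 200, so VQ = 10·√2.
Step 2: By the inverse law of cosines on triangle QVY: cos(∠QVY) = ((10·√2)² + 10² − 10²) / (2·10·√2·10) = 200/282.84 = 0.7071, so ∠QVY = 45°.

Therefore, the measure of angle ∠QVY = 45°.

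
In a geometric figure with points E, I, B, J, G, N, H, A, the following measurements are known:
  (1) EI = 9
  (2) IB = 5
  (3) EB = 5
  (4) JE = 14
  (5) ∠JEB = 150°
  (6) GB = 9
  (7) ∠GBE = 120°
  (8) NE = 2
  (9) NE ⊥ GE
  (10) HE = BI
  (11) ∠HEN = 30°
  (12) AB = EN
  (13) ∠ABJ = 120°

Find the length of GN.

Step 1: By the law of cosines on triangle EBG: EG² = 5² + 9² − 2·5·9·cos(120°) = 151, so EG = √151.
Step 2: By the law of cosines on triangle GEN: GN² = √151² + 2² − 2·√151·2·cos(90°) = 155, so GN = √155.

Therefore, the length of GN = √155.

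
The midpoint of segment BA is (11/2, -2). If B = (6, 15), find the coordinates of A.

Using the midpoint formula: M = ((x1 + x2)/2, (y1 + y2)/2)
We know M = (11/2, -2) and B = (6, 15)
For x: 11/2 = (6 + x2)/2, so x2 = 2*11/2 - 6 = 5
For y: -2 = (15 + y2)/2, so y2 = 2*-2 - 15 = -19
A = (5, -19)

(5, -19)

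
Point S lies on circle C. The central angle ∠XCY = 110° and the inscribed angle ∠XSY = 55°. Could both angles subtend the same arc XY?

By the inscribed angle theorem, if both angles subtend the same arc, the inscribed angle must be half the central angle.
Half of 110° = 55°, which equals the given inscribed angle of 55°.
Therefore, yes, they correspond to the same arc.

Yes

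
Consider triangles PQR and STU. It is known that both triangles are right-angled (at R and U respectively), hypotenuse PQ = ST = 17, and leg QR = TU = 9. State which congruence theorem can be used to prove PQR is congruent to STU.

The given information provides:
both triangles are right-angled (at R and U respectively), hypotenuse PQ = ST = 17, and leg QR = TU = 9
This matches the HL congruence theorem.
The hypotenuse and one leg of two right triangles are equal (Hypotenuse-Leg).

HL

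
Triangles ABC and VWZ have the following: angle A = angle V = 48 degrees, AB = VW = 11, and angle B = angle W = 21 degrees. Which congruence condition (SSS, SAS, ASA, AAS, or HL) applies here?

The given information matches ASA: Two pairs of corresponding angles and the included side are equal (Angle-Side-Angle).

ASA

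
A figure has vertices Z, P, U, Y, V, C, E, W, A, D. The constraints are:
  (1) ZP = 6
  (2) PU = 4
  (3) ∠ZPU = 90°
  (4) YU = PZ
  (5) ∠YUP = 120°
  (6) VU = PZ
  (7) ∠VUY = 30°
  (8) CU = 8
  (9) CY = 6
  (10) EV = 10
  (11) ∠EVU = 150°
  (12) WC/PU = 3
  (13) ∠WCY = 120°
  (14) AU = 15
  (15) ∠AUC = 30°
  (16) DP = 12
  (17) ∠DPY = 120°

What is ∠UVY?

From the given relations: VU = PZ = 6; YU = PZ = 6.
Step 1: By the law of cosines on triangle VUY: VY² = 6² + 6² − 2·6·6·cos(30°) = 9.65, so VY ≈ 3.11.
Step 2: By the inverse law of cosines on triangle UVY: cos(∠UVY) = (6² + 3.11² − 6²) / (2·6·3.11) = 9.65/37.27 = 0.2588, so ∠UVY = 75°.

Therefore, the measure of angle ∠UVY = 75°.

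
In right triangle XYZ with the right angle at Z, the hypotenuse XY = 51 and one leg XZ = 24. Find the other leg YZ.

Rearranging the Pythagorean theorem to solve for the unknown leg:
leg^2 = hypotenuse^2 - known_leg^2 = 2601 - 576 = 2025
leg = sqrt(2025) = 45.

45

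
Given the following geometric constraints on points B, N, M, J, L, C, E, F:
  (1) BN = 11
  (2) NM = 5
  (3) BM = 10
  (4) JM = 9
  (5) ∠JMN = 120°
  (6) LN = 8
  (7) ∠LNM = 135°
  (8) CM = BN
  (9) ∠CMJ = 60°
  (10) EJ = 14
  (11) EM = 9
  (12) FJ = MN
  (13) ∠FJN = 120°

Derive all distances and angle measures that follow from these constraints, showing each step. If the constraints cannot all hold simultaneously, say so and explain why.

The constraints are consistent.

From the given relations:
  CM = BN = 11
  FJ = MN = 5

Step 1: From NM = 5, MJ = 9, and ∠NMJ = 120°, by the law of cosines:
  NJ² = NM² + MJ² - 2·NM·MJ·cos(120°) = 25 + 81 + 45 = 151
  NJ = √151

Step 2: From MN = 5, NL = 8, and ∠MNL = 135°, by the law of cosines:
  ML² = MN² + NL² - 2·MN·NL·cos(135°) = 25 + 64 + 56.57 = 145.6
  ML ≈ 12.07

Step 3: From JM = 9, MC = 11, and ∠JMC = 60°, by the law of cosines:
  JC² = JM² + MC² - 2·JM·MC·cos(60°) = 81 + 121 - 99 = 103
  JC = √103

Step 4: From BM = 10, BN = 11, MN = 5, by the inverse law of cosines:
  cos(∠MBN) = (BM² + BN² - MN²) / (2·BM·BN)
  ∠MBN = 27.01°

Step 5: From NB = 11, NM = 5, BM = 10, by the inverse law of cosines:
  cos(∠BNM) = (NB² + NM² - BM²) / (2·NB·NM)
  ∠BNM = 65.28°

Step 6: From MB = 10, MN = 5, BN = 11, by the inverse law of cosines:
  cos(∠BMN) = (MB² + MN² - BN²) / (2·MB·MN)
  ∠BMN = 87.71°

Step 7: From ME = 9, MJ = 9, EJ = 14, by the inverse law of cosines:
  cos(∠EMJ) = (ME² + MJ² - EJ²) / (2·ME·MJ)
  ∠EMJ = 102.12°

Step 8: From JE = 14, JM = 9, EM = 9, by the inverse law of cosines:
  cos(∠EJM) = (JE² + JM² - EM²) / (2·JE·JM)
  ∠EJM = 38.94°

Step 9: From EJ = 14, EM = 9, JM = 9, by the inverse law of cosines:
  cos(∠JEM) = (EJ² + EM² - JM²) / (2·EJ·EM)
  ∠JEM = 38.94°

Step 10: From NJ = √151, JF = 5, and ∠NJF = 120°, by the law of cosines:
  NF² = NJ² + JF² - 2·NJ·JF·cos(120°) = 151 + 25 + 61.44 = 237.4
  NF ≈ 15.41

Step 11: From NJ = √151, NM = 5, JM = 9, by the inverse law of cosines:
  cos(∠JNM) = (NJ² + NM² - JM²) / (2·NJ·NM)
  ∠JNM = 39.37°

Step 12: From ML = 12.07, MN = 5, LN = 8, by the inverse law of cosines:
  cos(∠LMN) = (ML² + MN² - LN²) / (2·ML·MN)
  ∠LMN = 27.96°

Step 13: From JC = √103, JM = 9, CM = 11, by the inverse law of cosines:
  cos(∠CJM) = (JC² + JM² - CM²) / (2·JC·JM)
  ∠CJM = 69.83°

Step 14: From JM = 9, JN = √151, MN = 5, by the inverse law of cosines:
  cos(∠MJN) = (JM² + JN² - MN²) / (2·JM·JN)
  ∠MJN = 20.63°

Step 15: From LM = 12.07, LN = 8, MN = 5, by the inverse law of cosines:
  cos(∠MLN) = (LM² + LN² - MN²) / (2·LM·LN)
  ∠MLN = 17.04°

Step 16: From CJ = √103, CM = 11, JM = 9, by the inverse law of cosines:
  cos(∠JCM) = (CJ² + CM² - JM²) / (2·CJ·CM)
  ∠JCM = 50.17°

Step 17: From NF = 15.41, NJ = √151, FJ = 5, by the inverse law of cosines:
  cos(∠FNJ) = (NF² + NJ² - FJ²) / (2·NF·NJ)
  ∠FNJ = 16.32°

Step 18: From FJ = 5, FN = 15.41, JN = √151, by the inverse law of cosines:
  cos(∠JFN) = (FJ² + FN² - JN²) / (2·FJ·FN)
  ∠JFN = 43.68°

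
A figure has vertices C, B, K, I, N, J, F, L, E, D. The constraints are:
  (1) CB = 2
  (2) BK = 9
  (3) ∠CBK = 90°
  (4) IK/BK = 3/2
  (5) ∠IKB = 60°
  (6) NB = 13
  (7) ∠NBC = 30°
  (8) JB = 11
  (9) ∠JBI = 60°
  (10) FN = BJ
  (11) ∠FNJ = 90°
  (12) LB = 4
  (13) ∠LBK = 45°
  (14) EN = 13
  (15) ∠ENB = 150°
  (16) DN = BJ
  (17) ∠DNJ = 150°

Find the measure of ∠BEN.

Step 1: By the law of cosines on triangle ENB: EB² = 13² + 13² − 2·13·13·cos(150°) = 630.72, so EB ≈ 25.11.
Step 2: By the inverse law of cosines on triangle BEN: cos(∠BEN) = (25.11² + 13² − 13²) / (2·25.11·13) = 630.72/652.97 = 0.9659, so ∠BEN = 15°.

Therefore, the measure of angle ∠BEN = 15°.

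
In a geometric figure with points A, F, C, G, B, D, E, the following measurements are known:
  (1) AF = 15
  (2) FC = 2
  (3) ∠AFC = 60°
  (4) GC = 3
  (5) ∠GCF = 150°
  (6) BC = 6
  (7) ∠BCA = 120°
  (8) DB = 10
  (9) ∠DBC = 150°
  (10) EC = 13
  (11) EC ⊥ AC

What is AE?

Step 1: By the law of cosines on triangle CFA: CA² = 2² + 15² − 2·2·15·cos(60°) = 199, so CA = √199.
Step 2: By the law of cosines on triangle ACE: AE² = √199² + 13² − 2·√199·13·cos(90°) = 368, so AE = 4·√23.

Therefore, the length of AE = 4·√23.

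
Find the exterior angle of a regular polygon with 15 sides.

Each exterior angle of a regular n-gon is 360 / n.
For n = 15: 360 / 15 = 24 degrees.

24 degrees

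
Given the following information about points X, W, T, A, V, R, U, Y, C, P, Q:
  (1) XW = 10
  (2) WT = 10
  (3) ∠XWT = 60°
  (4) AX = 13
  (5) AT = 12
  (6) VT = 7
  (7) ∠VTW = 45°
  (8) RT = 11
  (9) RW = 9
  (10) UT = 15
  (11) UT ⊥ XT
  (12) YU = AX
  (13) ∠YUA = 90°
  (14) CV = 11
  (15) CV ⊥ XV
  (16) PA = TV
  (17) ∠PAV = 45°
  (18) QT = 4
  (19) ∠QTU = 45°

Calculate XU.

Step 1: By the law of cosines on triangle XWT: XT² = 10² + 10² − 2·10·10·cos(60°) = 100, so XT = 10.
Step 2: By the law of cosines on triangle XTU: XU² = 10² + 15² − 2·10·15·cos(90°) = 325, so XU = 5·√13.

Therefore, the length of XU = 5·√13.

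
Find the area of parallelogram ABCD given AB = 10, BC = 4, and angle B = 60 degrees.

Area = a * b * sin(theta)
Area = 10 * 4 * sin(60 degrees)
Area = 40 * sqrt(3)/2
Area = 20*sqrt(3)

20*sqrt(3)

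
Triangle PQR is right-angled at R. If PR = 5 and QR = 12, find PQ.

PQ = sqrt(5^2 + 12^2) = sqrt(169) = 13

13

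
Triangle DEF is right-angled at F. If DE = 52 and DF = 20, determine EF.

Rearranging the Pythagorean theorem to solve for the unknown leg:
leg^2 = hypotenuse^2 - known_leg^2 = 2704 - 400 = 2304
leg = sqrt(2304) = 48.

48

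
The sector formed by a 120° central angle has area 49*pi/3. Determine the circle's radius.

Sector area A = πr² × θ/360, so r² = 360A / (πθ).
r² = 360 × 49*pi/3 / (π × 120)
r² = 49
r = 7

7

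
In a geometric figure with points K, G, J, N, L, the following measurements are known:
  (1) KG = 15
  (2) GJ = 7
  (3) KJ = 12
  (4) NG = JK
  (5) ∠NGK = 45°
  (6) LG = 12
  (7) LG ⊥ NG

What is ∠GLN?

From the given relations: NG = JK = 12.
Step 1: By the law of cosines on triangle LGN: LN² = 12² + 12² − 2·12·12·cos(90°) = 288, so LN = 12·√2.
Step 2: By the inverse law of cosines on triangle GLN: cos(∠GLN) = (12² + (12·√2)² − 12²) / (2·12·12·√2) = 288/407.29 = 0.7071, so ∠GLN = 45°.

Therefore, the measure of angle ∠GLN = 45°.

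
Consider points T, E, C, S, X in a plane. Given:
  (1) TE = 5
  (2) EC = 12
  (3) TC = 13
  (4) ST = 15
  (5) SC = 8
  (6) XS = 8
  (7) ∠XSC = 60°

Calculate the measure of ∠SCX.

Step 1: By the law of cosines on triangle CSX: CX² = 8² + 8² − 2·8·8·cos(60°) = 64, so CX = 8.
Step 2: By the inverse law of cosines on triangle SCX: cos(∠SCX) = (8² + 8² − 8²) / (2·8·8) = 64/128 = 0.5, so ∠SCX = 60°.

Therefore, the measure of angle ∠SCX = 60°.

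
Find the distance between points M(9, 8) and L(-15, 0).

The horizontal distance is |-15 - 9| = 24 and the vertical distance is |0 - 8| = 8.
By the Pythagorean theorem, d = sqrt(24^2 + 8^2) = sqrt(640) = 8*sqrt(10).

8*sqrt(10)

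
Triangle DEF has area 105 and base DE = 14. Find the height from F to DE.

Area = (1/2) * base * height
height = 2 * Area / base
height = 2 * 105 / 14
height = 210 / 14
height = 15

15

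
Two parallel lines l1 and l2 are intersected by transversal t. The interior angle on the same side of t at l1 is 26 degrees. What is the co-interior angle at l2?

Co-interior (same-side interior) angles are between the parallel lines on the same side of the transversal.
Unlike corresponding or alternate interior angles, they are supplementary rather than equal.
So the angle = 180 - 26 = 154 degrees.

154 degrees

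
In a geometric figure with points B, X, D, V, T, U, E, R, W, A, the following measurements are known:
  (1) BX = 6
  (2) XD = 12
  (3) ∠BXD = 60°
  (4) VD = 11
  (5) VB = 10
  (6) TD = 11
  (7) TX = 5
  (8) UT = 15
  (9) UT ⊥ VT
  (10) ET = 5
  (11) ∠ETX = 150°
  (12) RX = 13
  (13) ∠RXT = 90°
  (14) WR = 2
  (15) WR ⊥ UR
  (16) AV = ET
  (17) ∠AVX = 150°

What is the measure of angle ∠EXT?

Step 1: By the law of cosines on triangle XTE: XE² = 5² + 5² − 2·5·5·cos(150°) = 93.3, so XE ≈ 9.66.
Step 2: By the inverse law of cosines on triangle EXT: cos(∠EXT) = (9.66² + 5² − 5²) / (2·9.66·5) = 93.3/96.59 = 0.9659, so ∠EXT = 15°.

Therefore, the measure of angle ∠EXT = 15°.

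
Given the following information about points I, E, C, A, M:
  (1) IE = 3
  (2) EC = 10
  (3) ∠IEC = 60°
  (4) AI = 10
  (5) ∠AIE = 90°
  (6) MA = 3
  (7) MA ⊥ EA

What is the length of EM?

Step 1: By the law of cosines on triangle EIA: EA² = 3² + 10² − 2·3·10·cos(90°) = 109, so EA = √109.
Step 2: By the law of cosines on triangle EAM: EM² = √109² + 3² − 2·√109·3·cos(90°) = 118, so EM = √118.

Therefore, the length of EM = √118.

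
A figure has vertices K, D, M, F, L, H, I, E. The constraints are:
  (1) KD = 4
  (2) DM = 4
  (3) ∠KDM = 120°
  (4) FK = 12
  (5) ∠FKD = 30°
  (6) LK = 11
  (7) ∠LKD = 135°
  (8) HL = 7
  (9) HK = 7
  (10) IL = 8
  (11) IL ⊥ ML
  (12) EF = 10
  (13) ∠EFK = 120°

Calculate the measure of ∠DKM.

Step 1: By the law of cosines on triangle KDM: KM² = 4² + 4² − 2·4·4·cos(120°) = 48, so KM = 4·√3.
Step 2: By the inverse law of cosines on triangle DKM: cos(∠DKM) = (4² + (4·√3)² − 4²) / (2·4·4·√3) = 48/55.43 = 0.866, so ∠DKM = 30°.

Therefore, the measure of angle ∠DKM = 30°.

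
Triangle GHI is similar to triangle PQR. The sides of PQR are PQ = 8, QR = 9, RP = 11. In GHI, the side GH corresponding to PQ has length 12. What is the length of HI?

Since the triangles are similar, the ratio of corresponding sides is constant.
Scale factor k = GH / PQ = 12 / 8 = 3/2
HI = k * QR = 3/2 * 9 = 27/2

27/2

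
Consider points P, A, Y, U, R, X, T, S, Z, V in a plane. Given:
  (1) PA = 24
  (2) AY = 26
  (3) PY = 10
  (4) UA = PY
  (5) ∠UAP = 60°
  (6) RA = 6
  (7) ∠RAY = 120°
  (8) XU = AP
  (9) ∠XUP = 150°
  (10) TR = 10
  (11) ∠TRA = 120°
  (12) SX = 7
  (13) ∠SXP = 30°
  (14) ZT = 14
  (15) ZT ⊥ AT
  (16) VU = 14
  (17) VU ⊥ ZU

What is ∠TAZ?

Step 1: By the law of cosines on triangle ART: AT² = 6² + 10² − 2·6·10·cos(120°) = 196, so AT = 14.
Step 2: By the law of cosines on triangle ATZ: AZ² = 14² + 14² − 2·14·14·cos(90°) = 392, so AZ = 14·√2.
Step 3: By the inverse law of cosines on triangle TAZ: cos(∠TAZ) = (14² + (14·√2)² − 14²) / (2·14·14·√2) = 392/554.37 = 0.7071, so ∠TAZ = 45°.

Therefore, the measure of angle ∠TAZ = 45°.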